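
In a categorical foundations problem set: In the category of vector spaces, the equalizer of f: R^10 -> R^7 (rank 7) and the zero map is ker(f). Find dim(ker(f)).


The equalizer of f and the zero map is ker(f).
By the rank-nullity theorem: dim(ker(f)) = dim(domain) - rank(f).
dim(ker(f)) = 10 - 7 = 3

3


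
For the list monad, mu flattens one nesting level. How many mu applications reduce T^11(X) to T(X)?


Each application of mu: T^2 -> T removes one layer of nesting.
Starting at depth 11 (i.e., T^11(X)), we need to reach T(X).
Number of mu applications = 11 - 1 = 10

10


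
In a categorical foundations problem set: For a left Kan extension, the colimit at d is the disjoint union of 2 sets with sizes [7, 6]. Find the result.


Pointwise, the left Kan extension (Lan_F H)(d) is the colimit, indexed
by the comma category (F downarrow d), of H composed with the
projection (F downarrow d) -> C. Here that colimit is given
as a coproduct (disjoint union) of sets, so its cardinality is the
sum of the sizes of the summands.
Coproduct of sets with sizes: 7 + 6
= 13

13


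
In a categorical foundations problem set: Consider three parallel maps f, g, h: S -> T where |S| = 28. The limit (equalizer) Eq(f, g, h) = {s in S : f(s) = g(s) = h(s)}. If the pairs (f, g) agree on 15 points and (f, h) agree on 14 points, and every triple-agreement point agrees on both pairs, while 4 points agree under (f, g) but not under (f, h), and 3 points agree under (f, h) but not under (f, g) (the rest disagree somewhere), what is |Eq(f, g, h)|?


Eq(f, g, h) is the triple-agreement set: points in S where all three
maps take the same value. Using inclusion-exclusion on the pairwise data:
Pair (f, g) agrees on 15 points; pair (f, h) on 14 points.
Points agreeing under (f, g) but not (f, h) = 4; under (f, h) but not (f, g) = 3.
Triple-agreement = agreement-in-(f, g) minus points that agree under (f, g) but not (f, h):
|Eq(f, g, h)| = 15 - 4 = 11
(cross-check via (f, h): 14 - 3 = 11.)

11


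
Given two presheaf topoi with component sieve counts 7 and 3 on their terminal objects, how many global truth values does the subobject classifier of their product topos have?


In a product of presheaf topoi E_1 x E_2, the subobject classifier
is Omega = Omega_1 x Omega_2 (componentwise), so
|Omega(top)| = |Omega_1(top_1)| * |Omega_2(top_2)|.
= 7 * 3 = 21.

21


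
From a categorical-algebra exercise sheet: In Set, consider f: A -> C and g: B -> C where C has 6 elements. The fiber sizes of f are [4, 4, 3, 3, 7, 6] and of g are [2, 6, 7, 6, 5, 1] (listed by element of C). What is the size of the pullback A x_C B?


The pullback A x_C B consists of pairs (a, b) with f(a) = g(b).
For each element c in C, the fiber product has |f^-1(c)| * |g^-1(c)| elements.
Summing over C: 4 * 2 + 4 * 6 + 3 * 7 + 3 * 6 + 7 * 5 + 6 * 1
= 8 + 24 + 21 + 18 + 35 + 6 = 112

112


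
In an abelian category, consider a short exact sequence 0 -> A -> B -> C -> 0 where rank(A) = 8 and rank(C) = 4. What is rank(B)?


For a short exact sequence 0 -> A -> B -> C -> 0,
rank is additive: rank(B) = rank(A) + rank(C).
rank(B) = 8 + 4 = 12

12


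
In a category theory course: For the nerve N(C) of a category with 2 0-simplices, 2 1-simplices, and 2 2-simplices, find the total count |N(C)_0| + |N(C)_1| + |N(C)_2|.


The 2-skeleton of the nerve N(C) consists of simplices in dimensions 0, 1, 2:
  |N(C)_0| = 2 (objects)
  |N(C)_1| = 2 (morphisms)
  |N(C)_2| = 2 (composable pairs)
Total = 2 + 2 + 2 = 6

6


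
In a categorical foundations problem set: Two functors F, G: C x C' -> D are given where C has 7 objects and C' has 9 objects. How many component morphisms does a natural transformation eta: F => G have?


A natural transformation eta: F => G assigns one component morphism per
object of the domain category.
The domain is the product category C x C', so
|Ob(C x C')| = |Ob(C)| * |Ob(C')| = 7 * 9 = 63.
Therefore eta has 63 component morphisms.

63


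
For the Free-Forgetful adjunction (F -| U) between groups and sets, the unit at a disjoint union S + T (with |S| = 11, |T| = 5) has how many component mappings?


The unit eta_X: X -> U(F(X)) of the Free-Forgetful adjunction
maps each element of X to a generator of F(X). For X = S + T (disjoint
union in Set), |S + T| = |S| + |T|.
Total mappings = 11 + 5 = 16.

16


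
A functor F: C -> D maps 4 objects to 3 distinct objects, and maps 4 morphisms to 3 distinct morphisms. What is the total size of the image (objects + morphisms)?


The image of F consists of distinct objects and distinct morphisms.
|Im(F)| on objects = 3
|Im(F)| on morphisms = 3
Total image cardinality = 3 + 3 = 6

6


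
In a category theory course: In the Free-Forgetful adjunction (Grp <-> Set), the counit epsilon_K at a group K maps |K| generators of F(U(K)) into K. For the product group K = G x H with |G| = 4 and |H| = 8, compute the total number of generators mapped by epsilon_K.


The counit epsilon_K: F(U(K)) -> K of the Free-Forgetful adjunction
maps |K| generators of F(U(K)) into K. For K = G x H (the product group),
|G x H| = |G| * |H|.
Total generators mapped = 4 * 8 = 32.

32


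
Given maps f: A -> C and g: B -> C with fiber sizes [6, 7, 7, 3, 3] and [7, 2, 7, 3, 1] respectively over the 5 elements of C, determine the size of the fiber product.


The pullback A x_C B consists of pairs (a, b) with f(a) = g(b).
For each element c in C, the fiber product has |f^-1(c)| * |g^-1(c)| elements.
Summing over C: 6 * 7 + 7 * 2 + 7 * 7 + 3 * 3 + 3 * 1
= 42 + 14 + 49 + 9 + 3 = 117

117


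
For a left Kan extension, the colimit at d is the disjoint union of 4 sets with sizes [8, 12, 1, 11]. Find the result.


Pointwise, the left Kan extension (Lan_F H)(d) is the colimit, indexed
by the comma category (F downarrow d), of H composed with the
projection (F downarrow d) -> C. Here that colimit is given
as a coproduct (disjoint union) of sets, so its cardinality is the
sum of the sizes of the summands.
Coproduct of sets with sizes: 8 + 12 + 1 + 11
= 32

32


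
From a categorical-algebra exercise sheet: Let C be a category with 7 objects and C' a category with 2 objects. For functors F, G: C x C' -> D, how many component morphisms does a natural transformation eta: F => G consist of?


A natural transformation eta: F => G assigns one component morphism per
object of the domain category.
The domain is the product category C x C', so
|Ob(C x C')| = |Ob(C)| * |Ob(C')| = 7 * 2 = 14.
Therefore eta has 14 component morphisms.

14


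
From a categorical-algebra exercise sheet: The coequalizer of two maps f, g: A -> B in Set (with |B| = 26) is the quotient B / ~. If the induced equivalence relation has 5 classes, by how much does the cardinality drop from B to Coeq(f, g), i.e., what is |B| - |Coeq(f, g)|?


The coequalizer Coeq(f, g) = B / ~ has one element per equivalence class.
|B| = 26, |Coeq(f, g)| = 5.
|B| - |Coeq(f, g)| = 26 - 5 = 21.

21


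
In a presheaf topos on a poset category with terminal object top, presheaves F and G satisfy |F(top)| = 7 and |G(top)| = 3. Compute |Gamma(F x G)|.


Global sections of a presheaf on a poset with terminal top satisfy
Gamma(H) ~ H(top). Presheaves admit pointwise products, so
(F x G)(top) = F(top) x G(top) (Cartesian product).
|Gamma(F x G)| = |F(top)| * |G(top)| = 7 * 3 = 21.

21


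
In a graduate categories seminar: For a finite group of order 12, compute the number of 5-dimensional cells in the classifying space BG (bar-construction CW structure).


In the bar-construction CW model of BG, the n-cells are indexed by
n-tuples [g_1|...|g_n] of non-identity elements of G (degenerate
simplices with some g_i = e do not contribute cells), so there are
(|G| - 1)^n n-cells.
For dim = 5 with |G| = 12:
cells = (12 - 1)^5 = 11^5 = 161051

161051


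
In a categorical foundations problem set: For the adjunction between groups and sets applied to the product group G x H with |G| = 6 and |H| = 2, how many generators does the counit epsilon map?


The counit epsilon_K: F(U(K)) -> K of the Free-Forgetful adjunction
maps |K| generators of F(U(K)) into K. For K = G x H (the product group),
|G x H| = |G| * |H|.
Total generators mapped = 6 * 2 = 12.

12


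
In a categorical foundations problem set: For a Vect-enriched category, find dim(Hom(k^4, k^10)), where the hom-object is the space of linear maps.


In Vect-enriched categories, Hom(k^n, k^m) is the space of m x n matrices.
dim(Hom(k^4, k^10)) = 10 * 4 = 40

40


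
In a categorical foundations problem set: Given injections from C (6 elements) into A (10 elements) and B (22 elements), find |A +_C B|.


The pushout A +_C B identifies the images of C in A and B.
|A +_C B| = |A| + |B| - |C| (for injections).
= 10 + 22 - 6 = 26

26


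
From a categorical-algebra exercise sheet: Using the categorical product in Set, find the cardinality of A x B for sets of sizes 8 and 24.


In Set, the product A x B is the Cartesian product.
By the universal property, |A x B| = |A| * |B|.
|A x B| = 8 * 24 = 192

192


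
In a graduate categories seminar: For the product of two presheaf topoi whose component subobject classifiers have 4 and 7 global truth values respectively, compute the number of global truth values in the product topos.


In a product of presheaf topoi E_1 x E_2, the subobject classifier
is Omega = Omega_1 x Omega_2 (componentwise), so
|Omega(top)| = |Omega_1(top_1)| * |Omega_2(top_2)|.
= 4 * 7 = 28.

28


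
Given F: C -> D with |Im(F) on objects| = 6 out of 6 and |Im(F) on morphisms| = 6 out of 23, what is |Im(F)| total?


The image of F consists of distinct objects and distinct morphisms.
|Im(F)| on objects = 6
|Im(F)| on morphisms = 6
Total image cardinality = 6 + 6 = 12

12


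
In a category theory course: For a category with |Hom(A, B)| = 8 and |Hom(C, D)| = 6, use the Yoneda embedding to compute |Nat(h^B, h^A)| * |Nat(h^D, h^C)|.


By the Yoneda lemma, Nat(h^B, h^A) is isomorphic to Hom(A, B),
so |Nat(h^B, h^A)| = |Hom(A, B)| and |Nat(h^D, h^C)| = |Hom(C, D)|.
|Hom(A, B)| = 8, |Hom(C, D)| = 6.
|Nat(h^B, h^A) x Nat(h^D, h^C)| = 8 * 6 = 48

48


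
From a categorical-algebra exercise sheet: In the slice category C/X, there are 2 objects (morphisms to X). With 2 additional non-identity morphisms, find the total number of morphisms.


In the slice category C/X, objects are morphisms to X.
Identity morphisms: 2 (one per object of C/X).
Non-identity morphisms: 2.
Total = 2 + 2 = 4

4


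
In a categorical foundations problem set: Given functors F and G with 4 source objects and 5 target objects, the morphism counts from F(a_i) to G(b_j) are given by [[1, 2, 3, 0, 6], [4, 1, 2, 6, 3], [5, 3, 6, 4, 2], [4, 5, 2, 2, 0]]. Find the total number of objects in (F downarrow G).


Objects of (F downarrow G) are triples (a, b, h: F(a)->G(b)).
The count equals the sum of all entries in the hom-matrix.
sum(row 0) = 12
sum(row 1) = 16
sum(row 2) = 20
sum(row 3) = 13
Grand total = 61

61


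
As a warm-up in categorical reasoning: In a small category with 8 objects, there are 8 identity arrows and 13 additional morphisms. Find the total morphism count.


Each object has an identity morphism, giving 8 identities.
Adding the 13 non-identity morphisms:
Total = 8 + 13 = 21

21


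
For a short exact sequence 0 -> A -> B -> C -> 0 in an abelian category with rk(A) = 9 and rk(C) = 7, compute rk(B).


For a short exact sequence 0 -> A -> B -> C -> 0,
rank is additive: rank(B) = rank(A) + rank(C).
rank(B) = 9 + 7 = 16

16


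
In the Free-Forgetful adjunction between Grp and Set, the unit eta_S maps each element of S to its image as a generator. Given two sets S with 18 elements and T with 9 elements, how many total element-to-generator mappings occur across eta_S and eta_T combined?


The unit eta_X: X -> U(F(X)) of the Free-Forgetful adjunction
maps each element of X to a generator of F(X). For X = S + T (disjoint
union in Set), |S + T| = |S| + |T|.
Total mappings = 18 + 9 = 27.

27


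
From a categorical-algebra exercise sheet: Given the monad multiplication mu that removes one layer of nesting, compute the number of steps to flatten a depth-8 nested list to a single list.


Each application of mu: T^2 -> T removes one layer of nesting.
Starting at depth 8 (i.e., T^8(X)), we need to reach T(X).
Number of mu applications = 8 - 1 = 7

7


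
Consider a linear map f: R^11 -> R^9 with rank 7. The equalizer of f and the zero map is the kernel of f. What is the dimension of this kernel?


The equalizer of f and the zero map is ker(f).
By the rank-nullity theorem: dim(ker(f)) = dim(domain) - rank(f).
dim(ker(f)) = 11 - 7 = 4

4


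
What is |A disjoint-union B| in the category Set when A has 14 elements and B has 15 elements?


In Set, the coproduct A + B is the disjoint union.
|A + B| = |A| + |B| = 14 + 15 = 29

29


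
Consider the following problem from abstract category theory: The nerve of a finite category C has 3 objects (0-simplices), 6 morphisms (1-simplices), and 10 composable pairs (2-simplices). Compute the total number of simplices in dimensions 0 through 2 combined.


The 2-skeleton of the nerve N(C) consists of simplices in dimensions 0, 1, 2:
  |N(C)_0| = 3 (objects)
  |N(C)_1| = 6 (morphisms)
  |N(C)_2| = 10 (composable pairs)
Total = 3 + 6 + 10 = 19

19


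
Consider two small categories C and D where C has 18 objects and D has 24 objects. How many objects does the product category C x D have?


The product category C x D has objects that are pairs (c, d).
Number of pairs = |Ob(C)| * |Ob(D)| = 18 * 24 = 432

432


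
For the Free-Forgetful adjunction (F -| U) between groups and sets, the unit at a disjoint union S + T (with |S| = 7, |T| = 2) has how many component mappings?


The unit eta_X: X -> U(F(X)) of the Free-Forgetful adjunction
maps each element of X to a generator of F(X). For X = S + T (disjoint
union in Set), |S + T| = |S| + |T|.
Total mappings = 7 + 2 = 9.

9


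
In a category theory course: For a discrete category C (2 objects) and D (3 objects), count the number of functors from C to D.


A functor from a discrete category C to D is determined by
where each object maps. Each of the 2 objects of C can map
to any of the 3 objects of D independently.
Number of functors = 3^2 = 9

9


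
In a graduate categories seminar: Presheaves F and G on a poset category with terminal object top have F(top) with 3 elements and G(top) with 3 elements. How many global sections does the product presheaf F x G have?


Global sections of a presheaf on a poset with terminal top satisfy
Gamma(H) ~ H(top). Presheaves admit pointwise products, so
(F x G)(top) = F(top) x G(top) (Cartesian product).
|Gamma(F x G)| = |F(top)| * |G(top)| = 3 * 3 = 9.

9


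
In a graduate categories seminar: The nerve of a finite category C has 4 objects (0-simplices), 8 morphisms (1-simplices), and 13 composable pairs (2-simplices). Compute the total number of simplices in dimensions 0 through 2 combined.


The 2-skeleton of the nerve N(C) consists of simplices in dimensions 0, 1, 2:
  |N(C)_0| = 4 (objects)
  |N(C)_1| = 8 (morphisms)
  |N(C)_2| = 13 (composable pairs)
Total = 4 + 8 + 13 = 25

25


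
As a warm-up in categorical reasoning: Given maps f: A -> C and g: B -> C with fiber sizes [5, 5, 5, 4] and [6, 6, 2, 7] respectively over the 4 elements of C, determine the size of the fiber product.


The pullback A x_C B consists of pairs (a, b) with f(a) = g(b).
For each element c in C, the fiber product has |f^-1(c)| * |g^-1(c)| elements.
Summing over C: 5 * 6 + 5 * 6 + 5 * 2 + 4 * 7
= 30 + 30 + 10 + 28 = 98

98


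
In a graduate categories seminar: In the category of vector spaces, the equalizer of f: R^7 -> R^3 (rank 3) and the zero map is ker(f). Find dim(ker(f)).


The equalizer of f and the zero map is ker(f).
By the rank-nullity theorem: dim(ker(f)) = dim(domain) - rank(f).
dim(ker(f)) = 7 - 3 = 4

4


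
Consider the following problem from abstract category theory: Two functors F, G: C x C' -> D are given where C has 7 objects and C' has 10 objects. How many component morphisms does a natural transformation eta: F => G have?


A natural transformation eta: F => G assigns one component morphism per
object of the domain category.
The domain is the product category C x C', so
|Ob(C x C')| = |Ob(C)| * |Ob(C')| = 7 * 10 = 70.
Therefore eta has 70 component morphisms.

70


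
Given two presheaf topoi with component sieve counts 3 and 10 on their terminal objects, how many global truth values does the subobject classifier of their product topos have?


In a product of presheaf topoi E_1 x E_2, the subobject classifier
is Omega = Omega_1 x Omega_2 (componentwise), so
|Omega(top)| = |Omega_1(top_1)| * |Omega_2(top_2)|.
= 3 * 10 = 30.

30


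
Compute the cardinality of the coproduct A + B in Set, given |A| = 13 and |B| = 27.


In Set, the coproduct A + B is the disjoint union.
|A + B| = |A| + |B| = 13 + 27 = 40

40


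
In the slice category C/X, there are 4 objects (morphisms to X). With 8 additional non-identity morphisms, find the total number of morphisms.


In the slice category C/X, objects are morphisms to X.
Identity morphisms: 4 (one per object of C/X).
Non-identity morphisms: 8.
Total = 4 + 8 = 12

12


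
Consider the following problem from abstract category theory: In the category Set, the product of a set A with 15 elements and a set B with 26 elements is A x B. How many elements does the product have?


In Set, the product A x B is the Cartesian product.
By the universal property, |A x B| = |A| * |B|.
|A x B| = 15 * 26 = 390

390


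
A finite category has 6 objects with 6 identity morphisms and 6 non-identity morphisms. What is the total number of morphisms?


Each object has an identity morphism, giving 6 identities.
Adding the 6 non-identity morphisms:
Total = 6 + 6 = 12

12


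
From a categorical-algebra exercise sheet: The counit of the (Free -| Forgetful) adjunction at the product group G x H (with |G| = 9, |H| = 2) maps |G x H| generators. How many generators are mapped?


The counit epsilon_K: F(U(K)) -> K of the Free-Forgetful adjunction
maps |K| generators of F(U(K)) into K. For K = G x H (the product group),
|G x H| = |G| * |H|.
Total generators mapped = 9 * 2 = 18.

18


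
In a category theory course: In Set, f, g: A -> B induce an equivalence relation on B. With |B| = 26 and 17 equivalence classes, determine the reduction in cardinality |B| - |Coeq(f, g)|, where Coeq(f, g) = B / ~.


The coequalizer Coeq(f, g) = B / ~ has one element per equivalence class.
|B| = 26, |Coeq(f, g)| = 17.
|B| - |Coeq(f, g)| = 26 - 17 = 9.

9


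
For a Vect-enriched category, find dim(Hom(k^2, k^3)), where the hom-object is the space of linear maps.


In Vect-enriched categories, Hom(k^n, k^m) is the space of m x n matrices.
dim(Hom(k^2, k^3)) = 3 * 2 = 6

6


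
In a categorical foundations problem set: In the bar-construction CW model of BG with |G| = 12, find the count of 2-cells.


In the bar-construction CW model of BG, the n-cells are indexed by
n-tuples [g_1|...|g_n] of non-identity elements of G (degenerate
simplices with some g_i = e do not contribute cells), so there are
(|G| - 1)^n n-cells.
For dim = 2 with |G| = 12:
cells = (12 - 1)^2 = 11^2 = 121

121


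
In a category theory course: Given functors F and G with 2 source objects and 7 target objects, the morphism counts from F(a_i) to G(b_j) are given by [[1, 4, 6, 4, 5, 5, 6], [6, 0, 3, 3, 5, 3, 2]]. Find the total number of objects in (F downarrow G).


Objects of (F downarrow G) are triples (a, b, h: F(a)->G(b)).
The count equals the sum of all entries in the hom-matrix.
sum(row 0) = 31
sum(row 1) = 22
Grand total = 53

53


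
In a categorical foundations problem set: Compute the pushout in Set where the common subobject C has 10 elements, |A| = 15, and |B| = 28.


The pushout A +_C B identifies the images of C in A and B.
|A +_C B| = |A| + |B| - |C| (for injections).
= 15 + 28 - 10 = 33

33


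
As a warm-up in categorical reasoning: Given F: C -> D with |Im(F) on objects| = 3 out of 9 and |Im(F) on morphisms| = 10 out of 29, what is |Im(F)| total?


The image of F consists of distinct objects and distinct morphisms.
|Im(F)| on objects = 3
|Im(F)| on morphisms = 10
Total image cardinality = 3 + 10 = 13

13


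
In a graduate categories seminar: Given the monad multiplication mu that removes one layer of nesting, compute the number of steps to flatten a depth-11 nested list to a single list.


Each application of mu: T^2 -> T removes one layer of nesting.
Starting at depth 11 (i.e., T^11(X)), we need to reach T(X).
Number of mu applications = 11 - 1 = 10

10


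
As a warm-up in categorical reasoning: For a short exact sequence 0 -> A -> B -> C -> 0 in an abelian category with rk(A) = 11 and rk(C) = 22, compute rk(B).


For a short exact sequence 0 -> A -> B -> C -> 0,
rank is additive: rank(B) = rank(A) + rank(C).
rank(B) = 11 + 22 = 33

33


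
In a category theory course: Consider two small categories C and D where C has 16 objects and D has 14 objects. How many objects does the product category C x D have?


The product category C x D has objects that are pairs (c, d).
Number of pairs = |Ob(C)| * |Ob(D)| = 16 * 14 = 224

224


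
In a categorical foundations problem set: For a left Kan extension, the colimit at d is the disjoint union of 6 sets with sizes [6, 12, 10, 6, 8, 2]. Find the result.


Pointwise, the left Kan extension (Lan_F H)(d) is the colimit, indexed
by the comma category (F downarrow d), of H composed with the
projection (F downarrow d) -> C. Here that colimit is given
as a coproduct (disjoint union) of sets, so its cardinality is the
sum of the sizes of the summands.
Coproduct of sets with sizes: 6 + 12 + 10 + 6 + 8 + 2
= 44

44


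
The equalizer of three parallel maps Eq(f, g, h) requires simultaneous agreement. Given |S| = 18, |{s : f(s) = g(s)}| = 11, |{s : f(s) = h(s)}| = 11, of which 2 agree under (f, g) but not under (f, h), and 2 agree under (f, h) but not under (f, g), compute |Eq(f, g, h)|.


Eq(f, g, h) is the triple-agreement set: points in S where all three
maps take the same value. Using inclusion-exclusion on the pairwise data:
Pair (f, g) agrees on 11 points; pair (f, h) on 11 points.
Points agreeing under (f, g) but not (f, h) = 2; under (f, h) but not (f, g) = 2.
Triple-agreement = agreement-in-(f, g) minus points that agree under (f, g) but not (f, h):
|Eq(f, g, h)| = 11 - 2 = 9
(cross-check via (f, h): 11 - 2 = 9.)

9


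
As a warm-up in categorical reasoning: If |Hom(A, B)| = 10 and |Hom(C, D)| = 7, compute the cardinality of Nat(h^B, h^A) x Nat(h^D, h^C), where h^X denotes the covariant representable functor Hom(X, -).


By the Yoneda lemma, Nat(h^B, h^A) is isomorphic to Hom(A, B),
so |Nat(h^B, h^A)| = |Hom(A, B)| and |Nat(h^D, h^C)| = |Hom(C, D)|.
|Hom(A, B)| = 10, |Hom(C, D)| = 7.
|Nat(h^B, h^A) x Nat(h^D, h^C)| = 10 * 7 = 70

70


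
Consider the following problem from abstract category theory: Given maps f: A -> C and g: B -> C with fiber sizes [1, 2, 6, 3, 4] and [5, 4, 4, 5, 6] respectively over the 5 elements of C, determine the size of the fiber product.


The pullback A x_C B consists of pairs (a, b) with f(a) = g(b).
For each element c in C, the fiber product has |f^-1(c)| * |g^-1(c)| elements.
Summing over C: 1 * 5 + 2 * 4 + 6 * 4 + 3 * 5 + 4 * 6
= 5 + 8 + 24 + 15 + 24 = 76

76


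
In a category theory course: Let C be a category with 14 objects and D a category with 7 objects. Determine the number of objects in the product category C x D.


The product category C x D has objects that are pairs (c, d).
Number of pairs = |Ob(C)| * |Ob(D)| = 14 * 7 = 98

98


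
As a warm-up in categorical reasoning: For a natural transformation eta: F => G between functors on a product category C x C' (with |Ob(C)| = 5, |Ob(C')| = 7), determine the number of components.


A natural transformation eta: F => G assigns one component morphism per
object of the domain category.
The domain is the product category C x C', so
|Ob(C x C')| = |Ob(C)| * |Ob(C')| = 5 * 7 = 35.
Therefore eta has 35 component morphisms.

35


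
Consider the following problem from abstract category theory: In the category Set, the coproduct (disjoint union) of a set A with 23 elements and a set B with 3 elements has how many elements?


In Set, the coproduct A + B is the disjoint union.
|A + B| = |A| + |B| = 23 + 3 = 26

26


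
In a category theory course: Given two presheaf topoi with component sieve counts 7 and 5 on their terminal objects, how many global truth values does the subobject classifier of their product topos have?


In a product of presheaf topoi E_1 x E_2, the subobject classifier
is Omega = Omega_1 x Omega_2 (componentwise), so
|Omega(top)| = |Omega_1(top_1)| * |Omega_2(top_2)|.
= 7 * 5 = 35.

35


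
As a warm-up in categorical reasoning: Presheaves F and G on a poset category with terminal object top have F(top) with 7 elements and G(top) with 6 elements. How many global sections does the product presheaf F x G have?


Global sections of a presheaf on a poset with terminal top satisfy
Gamma(H) ~ H(top). Presheaves admit pointwise products, so
(F x G)(top) = F(top) x G(top) (Cartesian product).
|Gamma(F x G)| = |F(top)| * |G(top)| = 7 * 6 = 42.

42


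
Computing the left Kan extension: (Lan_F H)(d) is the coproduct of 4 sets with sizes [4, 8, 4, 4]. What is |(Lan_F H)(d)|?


Pointwise, the left Kan extension (Lan_F H)(d) is the colimit, indexed
by the comma category (F downarrow d), of H composed with the
projection (F downarrow d) -> C. Here that colimit is given
as a coproduct (disjoint union) of sets, so its cardinality is the
sum of the sizes of the summands.
Coproduct of sets with sizes: 4 + 8 + 4 + 4
= 20

20


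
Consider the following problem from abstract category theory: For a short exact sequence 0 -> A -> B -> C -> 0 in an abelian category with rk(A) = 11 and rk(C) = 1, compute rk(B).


For a short exact sequence 0 -> A -> B -> C -> 0,
rank is additive: rank(B) = rank(A) + rank(C).
rank(B) = 11 + 1 = 12

12


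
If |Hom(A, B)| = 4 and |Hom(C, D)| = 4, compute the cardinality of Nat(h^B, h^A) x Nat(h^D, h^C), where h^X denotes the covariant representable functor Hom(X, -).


By the Yoneda lemma, Nat(h^B, h^A) is isomorphic to Hom(A, B),
so |Nat(h^B, h^A)| = |Hom(A, B)| and |Nat(h^D, h^C)| = |Hom(C, D)|.
|Hom(A, B)| = 4, |Hom(C, D)| = 4.
|Nat(h^B, h^A) x Nat(h^D, h^C)| = 4 * 4 = 16

16


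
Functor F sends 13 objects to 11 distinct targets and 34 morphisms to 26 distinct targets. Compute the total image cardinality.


The image of F consists of distinct objects and distinct morphisms.
|Im(F)| on objects = 11
|Im(F)| on morphisms = 26
Total image cardinality = 11 + 26 = 37

37


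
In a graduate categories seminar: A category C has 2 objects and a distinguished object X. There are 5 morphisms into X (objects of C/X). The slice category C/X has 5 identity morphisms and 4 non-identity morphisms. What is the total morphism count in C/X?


In the slice category C/X, objects are morphisms to X.
Identity morphisms: 5 (one per object of C/X).
Non-identity morphisms: 4.
Total = 5 + 4 = 9

9


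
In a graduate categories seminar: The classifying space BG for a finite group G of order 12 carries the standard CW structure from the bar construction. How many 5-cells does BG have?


In the bar-construction CW model of BG, the n-cells are indexed by
n-tuples [g_1|...|g_n] of non-identity elements of G (degenerate
simplices with some g_i = e do not contribute cells), so there are
(|G| - 1)^n n-cells.
For dim = 5 with |G| = 12:
cells = (12 - 1)^5 = 11^5 = 161051

161051


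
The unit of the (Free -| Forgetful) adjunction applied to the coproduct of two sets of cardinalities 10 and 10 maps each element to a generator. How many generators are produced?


The unit eta_X: X -> U(F(X)) of the Free-Forgetful adjunction
maps each element of X to a generator of F(X). For X = S + T (disjoint
union in Set), |S + T| = |S| + |T|.
Total mappings = 10 + 10 = 20.

20


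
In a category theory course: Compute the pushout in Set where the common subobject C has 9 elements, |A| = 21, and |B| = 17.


The pushout A +_C B identifies the images of C in A and B.
|A +_C B| = |A| + |B| - |C| (for injections).
= 21 + 17 - 9 = 29

29


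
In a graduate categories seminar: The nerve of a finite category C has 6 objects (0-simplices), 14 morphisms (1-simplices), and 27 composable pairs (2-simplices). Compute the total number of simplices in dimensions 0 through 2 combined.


The 2-skeleton of the nerve N(C) consists of simplices in dimensions 0, 1, 2:
  |N(C)_0| = 6 (objects)
  |N(C)_1| = 14 (morphisms)
  |N(C)_2| = 27 (composable pairs)
Total = 6 + 14 + 27 = 47

47


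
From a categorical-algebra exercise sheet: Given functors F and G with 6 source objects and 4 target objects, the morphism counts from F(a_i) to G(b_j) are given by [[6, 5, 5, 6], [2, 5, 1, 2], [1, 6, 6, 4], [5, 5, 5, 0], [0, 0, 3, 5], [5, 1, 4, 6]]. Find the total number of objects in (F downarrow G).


Objects of (F downarrow G) are triples (a, b, h: F(a)->G(b)).
The count equals the sum of all entries in the hom-matrix.
sum(row 0) = 22
sum(row 1) = 10
sum(row 2) = 17
sum(row 3) = 15
sum(row 4) = 8
sum(row 5) = 16
Grand total = 88

88


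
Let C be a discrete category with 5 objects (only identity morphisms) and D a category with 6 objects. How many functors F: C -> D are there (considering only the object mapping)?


A functor from a discrete category C to D is determined by
where each object maps. Each of the 5 objects of C can map
to any of the 6 objects of D independently.
Number of functors = 6^5 = 7776

7776


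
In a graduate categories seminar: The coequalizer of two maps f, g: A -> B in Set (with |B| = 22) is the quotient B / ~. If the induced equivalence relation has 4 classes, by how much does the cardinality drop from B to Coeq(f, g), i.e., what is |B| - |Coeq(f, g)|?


The coequalizer Coeq(f, g) = B / ~ has one element per equivalence class.
|B| = 22, |Coeq(f, g)| = 4.
|B| - |Coeq(f, g)| = 22 - 4 = 18.

18


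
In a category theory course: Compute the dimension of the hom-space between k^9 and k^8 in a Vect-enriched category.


In Vect-enriched categories, Hom(k^n, k^m) is the space of m x n matrices.
dim(Hom(k^9, k^8)) = 8 * 9 = 72

72


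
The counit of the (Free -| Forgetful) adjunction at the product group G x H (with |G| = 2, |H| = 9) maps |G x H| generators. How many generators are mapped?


The counit epsilon_K: F(U(K)) -> K of the Free-Forgetful adjunction
maps |K| generators of F(U(K)) into K. For K = G x H (the product group),
|G x H| = |G| * |H|.
Total generators mapped = 2 * 9 = 18.

18


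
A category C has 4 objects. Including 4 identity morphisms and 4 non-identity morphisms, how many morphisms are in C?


Each object has an identity morphism, giving 4 identities.
Adding the 4 non-identity morphisms:
Total = 4 + 4 = 8

8


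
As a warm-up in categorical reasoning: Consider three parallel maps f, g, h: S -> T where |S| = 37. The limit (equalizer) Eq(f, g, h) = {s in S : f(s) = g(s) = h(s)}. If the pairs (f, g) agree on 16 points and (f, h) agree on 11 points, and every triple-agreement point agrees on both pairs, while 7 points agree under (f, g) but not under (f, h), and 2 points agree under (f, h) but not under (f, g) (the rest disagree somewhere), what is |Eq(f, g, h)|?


Eq(f, g, h) is the triple-agreement set: points in S where all three
maps take the same value. Using inclusion-exclusion on the pairwise data:
Pair (f, g) agrees on 16 points; pair (f, h) on 11 points.
Points agreeing under (f, g) but not (f, h) = 7; under (f, h) but not (f, g) = 2.
Triple-agreement = agreement-in-(f, g) minus points that agree under (f, g) but not (f, h):
|Eq(f, g, h)| = 16 - 7 = 9
(cross-check via (f, h): 11 - 2 = 9.)

9


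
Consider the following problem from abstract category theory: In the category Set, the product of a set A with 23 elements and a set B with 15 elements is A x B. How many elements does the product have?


In Set, the product A x B is the Cartesian product.
By the universal property, |A x B| = |A| * |B|.
|A x B| = 23 * 15 = 345

345


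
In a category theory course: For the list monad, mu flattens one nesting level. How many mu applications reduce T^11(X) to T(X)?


Each application of mu: T^2 -> T removes one layer of nesting.
Starting at depth 11 (i.e., T^11(X)), we need to reach T(X).
Number of mu applications = 11 - 1 = 10

10


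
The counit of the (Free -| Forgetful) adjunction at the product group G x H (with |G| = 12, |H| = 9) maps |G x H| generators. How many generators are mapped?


The counit epsilon_K: F(U(K)) -> K of the Free-Forgetful adjunction
maps |K| generators of F(U(K)) into K. For K = G x H (the product group),
|G x H| = |G| * |H|.
Total generators mapped = 12 * 9 = 108.

108


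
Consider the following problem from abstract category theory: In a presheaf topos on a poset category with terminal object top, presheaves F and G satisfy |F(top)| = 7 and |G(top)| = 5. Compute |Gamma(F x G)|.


Global sections of a presheaf on a poset with terminal top satisfy
Gamma(H) ~ H(top). Presheaves admit pointwise products, so
(F x G)(top) = F(top) x G(top) (Cartesian product).
|Gamma(F x G)| = |F(top)| * |G(top)| = 7 * 5 = 35.

35


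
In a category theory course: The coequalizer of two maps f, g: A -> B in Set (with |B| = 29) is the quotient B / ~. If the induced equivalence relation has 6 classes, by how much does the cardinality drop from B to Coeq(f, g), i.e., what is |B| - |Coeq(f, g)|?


The coequalizer Coeq(f, g) = B / ~ has one element per equivalence class.
|B| = 29, |Coeq(f, g)| = 6.
|B| - |Coeq(f, g)| = 29 - 6 = 23.

23


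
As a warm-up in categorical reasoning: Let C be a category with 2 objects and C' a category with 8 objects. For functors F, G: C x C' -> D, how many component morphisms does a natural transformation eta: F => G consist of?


A natural transformation eta: F => G assigns one component morphism per
object of the domain category.
The domain is the product category C x C', so
|Ob(C x C')| = |Ob(C)| * |Ob(C')| = 2 * 8 = 16.
Therefore eta has 16 component morphisms.

16


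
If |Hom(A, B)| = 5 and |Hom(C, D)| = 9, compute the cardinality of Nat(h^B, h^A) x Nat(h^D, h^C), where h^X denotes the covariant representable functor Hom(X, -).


By the Yoneda lemma, Nat(h^B, h^A) is isomorphic to Hom(A, B),
so |Nat(h^B, h^A)| = |Hom(A, B)| and |Nat(h^D, h^C)| = |Hom(C, D)|.
|Hom(A, B)| = 5, |Hom(C, D)| = 9.
|Nat(h^B, h^A) x Nat(h^D, h^C)| = 5 * 9 = 45

45


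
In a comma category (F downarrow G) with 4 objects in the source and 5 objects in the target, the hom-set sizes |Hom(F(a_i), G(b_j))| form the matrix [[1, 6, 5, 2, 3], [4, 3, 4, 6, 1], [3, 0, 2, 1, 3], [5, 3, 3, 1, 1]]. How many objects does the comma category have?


Objects of (F downarrow G) are triples (a, b, h: F(a)->G(b)).
The count equals the sum of all entries in the hom-matrix.
sum(row 0) = 17
sum(row 1) = 18
sum(row 2) = 9
sum(row 3) = 13
Grand total = 57

57


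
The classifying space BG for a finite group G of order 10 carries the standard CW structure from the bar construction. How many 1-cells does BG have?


In the bar-construction CW model of BG, the n-cells are indexed by
n-tuples [g_1|...|g_n] of non-identity elements of G (degenerate
simplices with some g_i = e do not contribute cells), so there are
(|G| - 1)^n n-cells.
For dim = 1 with |G| = 10:
cells = (10 - 1)^1 = 9^1 = 9

9


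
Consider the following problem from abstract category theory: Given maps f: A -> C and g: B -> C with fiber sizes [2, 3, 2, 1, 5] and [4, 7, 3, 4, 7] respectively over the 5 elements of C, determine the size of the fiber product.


The pullback A x_C B consists of pairs (a, b) with f(a) = g(b).
For each element c in C, the fiber product has |f^-1(c)| * |g^-1(c)| elements.
Summing over C: 2 * 4 + 3 * 7 + 2 * 3 + 1 * 4 + 5 * 7
= 8 + 21 + 6 + 4 + 35 = 74

74


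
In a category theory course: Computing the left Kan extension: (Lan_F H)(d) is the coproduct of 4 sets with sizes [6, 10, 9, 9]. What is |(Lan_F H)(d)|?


Pointwise, the left Kan extension (Lan_F H)(d) is the colimit, indexed
by the comma category (F downarrow d), of H composed with the
projection (F downarrow d) -> C. Here that colimit is given
as a coproduct (disjoint union) of sets, so its cardinality is the
sum of the sizes of the summands.
Coproduct of sets with sizes: 6 + 10 + 9 + 9
= 34

34


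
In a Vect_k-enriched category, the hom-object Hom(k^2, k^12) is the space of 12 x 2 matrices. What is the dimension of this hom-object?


In Vect-enriched categories, Hom(k^n, k^m) is the space of m x n matrices.
dim(Hom(k^2, k^12)) = 12 * 2 = 24

24


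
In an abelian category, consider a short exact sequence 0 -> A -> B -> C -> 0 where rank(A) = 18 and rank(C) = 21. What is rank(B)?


For a short exact sequence 0 -> A -> B -> C -> 0,
rank is additive: rank(B) = rank(A) + rank(C).
rank(B) = 18 + 21 = 39

39


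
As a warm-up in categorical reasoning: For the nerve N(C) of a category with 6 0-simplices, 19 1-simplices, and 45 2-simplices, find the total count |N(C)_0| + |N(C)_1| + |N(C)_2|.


The 2-skeleton of the nerve N(C) consists of simplices in dimensions 0, 1, 2:
  |N(C)_0| = 6 (objects)
  |N(C)_1| = 19 (morphisms)
  |N(C)_2| = 45 (composable pairs)
Total = 6 + 19 + 45 = 70

70


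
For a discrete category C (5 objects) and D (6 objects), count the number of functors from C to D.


A functor from a discrete category C to D is determined by
where each object maps. Each of the 5 objects of C can map
to any of the 6 objects of D independently.
Number of functors = 6^5 = 7776

7776


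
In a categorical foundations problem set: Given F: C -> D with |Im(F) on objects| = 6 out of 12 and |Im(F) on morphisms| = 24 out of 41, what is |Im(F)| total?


The image of F consists of distinct objects and distinct morphisms.
|Im(F)| on objects = 6
|Im(F)| on morphisms = 24
Total image cardinality = 6 + 24 = 30

30


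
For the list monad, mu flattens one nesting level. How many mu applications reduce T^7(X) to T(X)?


Each application of mu: T^2 -> T removes one layer of nesting.
Starting at depth 7 (i.e., T^7(X)), we need to reach T(X).
Number of mu applications = 7 - 1 = 6

6


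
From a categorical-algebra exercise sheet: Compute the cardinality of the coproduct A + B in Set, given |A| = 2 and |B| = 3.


In Set, the coproduct A + B is the disjoint union.
|A + B| = |A| + |B| = 2 + 3 = 5

5


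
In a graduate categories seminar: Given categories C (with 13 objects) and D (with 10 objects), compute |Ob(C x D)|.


The product category C x D has objects that are pairs (c, d).
Number of pairs = |Ob(C)| * |Ob(D)| = 13 * 10 = 130

130


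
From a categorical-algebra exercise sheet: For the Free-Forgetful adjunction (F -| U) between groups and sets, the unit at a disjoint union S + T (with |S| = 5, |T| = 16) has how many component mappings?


The unit eta_X: X -> U(F(X)) of the Free-Forgetful adjunction
maps each element of X to a generator of F(X). For X = S + T (disjoint
union in Set), |S + T| = |S| + |T|.
Total mappings = 5 + 16 = 21.

21


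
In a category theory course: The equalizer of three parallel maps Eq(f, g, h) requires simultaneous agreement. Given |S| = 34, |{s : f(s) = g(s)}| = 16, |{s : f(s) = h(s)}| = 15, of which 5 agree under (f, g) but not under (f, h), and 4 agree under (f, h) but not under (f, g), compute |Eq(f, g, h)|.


Eq(f, g, h) is the triple-agreement set: points in S where all three
maps take the same value. Using inclusion-exclusion on the pairwise data:
Pair (f, g) agrees on 16 points; pair (f, h) on 15 points.
Points agreeing under (f, g) but not (f, h) = 5; under (f, h) but not (f, g) = 4.
Triple-agreement = agreement-in-(f, g) minus points that agree under (f, g) but not (f, h):
|Eq(f, g, h)| = 16 - 5 = 11
(cross-check via (f, h): 15 - 4 = 11.)

11
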